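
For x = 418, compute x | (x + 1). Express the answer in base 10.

x = 110100010 = 418
x + 1 = 110100011
OR    = 110100011 = 419
(x | (x + 1) sets the lowest cleared bit.)

419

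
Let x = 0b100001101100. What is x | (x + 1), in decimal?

2157

x = 100001101100 = 2156
x + 1 = 100001101101
OR    = 100001101101 = 2157
(x | (x + 1) sets the lowest cleared bit.)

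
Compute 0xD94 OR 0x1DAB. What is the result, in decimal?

7615

0xD94 = 0110110010100
0x1DAB = 1110110101011
 OR → 1110110111111 = 7615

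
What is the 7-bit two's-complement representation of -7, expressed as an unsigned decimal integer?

7 in 7 bits: 0000111
Invert: 1111000
Add 1:  1111001 = 121
(Check: 2^7 - 7 = 128 - 7 = 121.)

121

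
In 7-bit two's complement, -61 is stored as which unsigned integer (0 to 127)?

61 in 7 bits: 0111101
Invert: 1000010
Add 1:  1000011 = 67
(Check: 2^7 - 61 = 128 - 61 = 67.)

67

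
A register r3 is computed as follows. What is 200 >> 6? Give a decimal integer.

200 = 11001000
shift right by 6 → 00000011 = 3
(equivalently, floor(200 / 64))

3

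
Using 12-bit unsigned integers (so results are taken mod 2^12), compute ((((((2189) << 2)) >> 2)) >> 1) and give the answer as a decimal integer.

2189 = 100010001101
→ << 2 (mod 2^12) → 001000110100 = 564
→ >> 2 → 000010001101 = 141
→ >> 1 → 000001000110 = 70

70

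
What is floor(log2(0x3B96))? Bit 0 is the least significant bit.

0x3B96 = 11101110010110
The topmost 1 is at position 13 (since 2^13 = 8192 ≤ 15254 < 16384).

13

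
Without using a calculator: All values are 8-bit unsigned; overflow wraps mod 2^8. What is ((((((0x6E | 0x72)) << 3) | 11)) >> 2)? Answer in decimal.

0x6E = 01101110
0x72 = 01110010
→ | → 01111110 = 126
→ << 3 (mod 2^8) → 11110000 = 240
11 = 00001011
→ | → 11111011 = 251
→ >> 2 → 00111110 = 62

62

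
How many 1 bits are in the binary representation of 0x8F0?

0x8F0 = 100011110000
Count the 1s: 1 + 1 + 1 + 1 + 1 = 5

5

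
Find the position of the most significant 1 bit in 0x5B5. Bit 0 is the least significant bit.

10

0x5B5 = 10110110101
The topmost 1 is at position 10 (since 2^10 = 1024 ≤ 1461 < 2048).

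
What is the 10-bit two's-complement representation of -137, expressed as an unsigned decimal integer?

887

137 in 10 bits: 0010001001
Invert: 1101110110
Add 1:  1101110111 = 887
(Check: 2^10 - 137 = 1024 - 137 = 887.)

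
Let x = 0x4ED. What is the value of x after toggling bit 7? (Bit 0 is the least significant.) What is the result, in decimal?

x = 10011101101
bit 7 is currently 1; toggle it via x ^ (1 << 7) = x ^ 128
→ 10001101101 = 1133

1133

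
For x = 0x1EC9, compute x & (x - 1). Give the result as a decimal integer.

7880

x = 1111011001001 = 7881
x - 1 = 1111011001000
AND   = 1111011001000 = 7880
(x & (x - 1) clears the lowest set bit of x.)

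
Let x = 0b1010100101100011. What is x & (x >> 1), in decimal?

x = 1010100101100011 = 43363
x>>1 = 0101010010110001
AND  = 0000000000100001 = 33
(x & (x >> 1) has a 1 wherever x has two consecutive 1 bits.)

33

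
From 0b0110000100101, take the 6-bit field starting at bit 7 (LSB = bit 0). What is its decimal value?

v = 0110000100101
Shift right by 7: 011000
Mask low 6 bits: 011000 = 24

24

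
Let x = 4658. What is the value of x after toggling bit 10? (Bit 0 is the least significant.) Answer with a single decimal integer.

5682

x = 1001000110010
bit 10 is currently 0; toggle it via x ^ (1 << 10) = x ^ 1024
→ 1011000110010 = 5682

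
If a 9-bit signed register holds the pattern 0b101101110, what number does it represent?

-146

pattern = 101101110 (MSB is 1 ⇒ negative)
Invert: 010010001, add 1 → 010010010 = 146, so the value is -146.
(Equivalently: 366 - 2^9 = 366 - 512 = -146.)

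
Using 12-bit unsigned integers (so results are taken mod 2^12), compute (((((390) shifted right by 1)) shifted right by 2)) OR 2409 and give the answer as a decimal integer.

2425

390 = 000110000110
→ shifted right by 1 → 000011000011 = 195
→ shifted right by 2 → 000000110000 = 48
2409 = 100101101001
→ OR → 100101111001 = 2425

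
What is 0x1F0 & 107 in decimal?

0x1F0 = 111110000
107 = 001101011
AND → 001100000 = 96

96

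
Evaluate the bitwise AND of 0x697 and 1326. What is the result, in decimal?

0x697 = 11010010111
1326 = 10100101110
AND → 10000000110 = 1030

1030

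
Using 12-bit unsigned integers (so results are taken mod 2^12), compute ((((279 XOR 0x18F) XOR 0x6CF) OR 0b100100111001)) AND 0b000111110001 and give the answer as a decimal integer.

369

279 = 000100010111
0x18F = 000110001111
→ XOR → 000010011000 = 152
0x6CF = 011011001111
→ XOR → 011001010111 = 1623
0b100100111001 = 100100111001
→ OR → 111101111111 = 3967
0b000111110001 = 000111110001
→ AND → 000101110001 = 369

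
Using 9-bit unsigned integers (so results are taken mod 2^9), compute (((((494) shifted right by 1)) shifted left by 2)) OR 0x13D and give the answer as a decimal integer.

494 = 111101110
→ shifted right by 1 → 011110111 = 247
→ shifted left by 2 (mod 2^9) → 111011100 = 476
0x13D = 100111101
→ OR → 111111101 = 509

509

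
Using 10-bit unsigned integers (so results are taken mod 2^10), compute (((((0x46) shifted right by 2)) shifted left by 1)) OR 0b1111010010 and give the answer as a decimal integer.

1010

0x46 = 0001000110
→ shifted right by 2 → 0000010001 = 17
→ shifted left by 1 (mod 2^10) → 0000100010 = 34
0b1111010010 = 1111010010
→ OR → 1111110010 = 1010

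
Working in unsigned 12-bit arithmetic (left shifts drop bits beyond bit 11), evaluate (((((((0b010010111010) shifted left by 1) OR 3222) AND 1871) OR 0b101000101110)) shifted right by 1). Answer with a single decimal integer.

0b010010111010 = 010010111010
→ shifted left by 1 (mod 2^12) → 100101110100 = 2420
3222 = 110010010110
→ OR → 110111110110 = 3574
1871 = 011101001111
→ AND → 010101000110 = 1350
0b101000101110 = 101000101110
→ OR → 111101101110 = 3950
→ shifted right by 1 → 011110110111 = 1975

1975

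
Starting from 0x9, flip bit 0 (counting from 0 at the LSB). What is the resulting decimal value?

8

x = 0000001001
bit 0 is currently 1; toggle it via x ^ (1 << 0) = x ^ 1
→ 0000001000 = 8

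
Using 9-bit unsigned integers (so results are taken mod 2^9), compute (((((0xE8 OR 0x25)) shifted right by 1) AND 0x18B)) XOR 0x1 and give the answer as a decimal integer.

0xE8 = 011101000
0x25 = 000100101
→ OR → 011101101 = 237
→ shifted right by 1 → 001110110 = 118
0x18B = 110001011
→ AND → 000000010 = 2
0x1 = 000000001
→ XOR → 000000011 = 3

3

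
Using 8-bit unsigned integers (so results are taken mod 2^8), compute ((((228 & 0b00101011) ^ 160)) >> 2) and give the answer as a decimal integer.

228 = 11100100
0b00101011 = 00101011
→ & → 00100000 = 32
160 = 10100000
→ ^ → 10000000 = 128
→ >> 2 → 00100000 = 32

32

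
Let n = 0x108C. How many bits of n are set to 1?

4

0x108C = 1000010001100
Count the 1s: 1 + 1 + 1 + 1 = 4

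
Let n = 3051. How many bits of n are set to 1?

3051 = 101111101011
Count the 1s: 1 + 1 + 1 + 1 + 1 + 1 + 1 + 1 + 1 = 9

9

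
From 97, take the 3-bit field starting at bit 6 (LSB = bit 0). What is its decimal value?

v = 001100001
Shift right by 6: 001
Mask low 3 bits: 001 = 1

1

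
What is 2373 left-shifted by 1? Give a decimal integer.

4746

2373 = 0100101000101
shift left by 1 → 1001010001010 = 4746
(equivalently, 2373 × 2^1 = 2373 × 2)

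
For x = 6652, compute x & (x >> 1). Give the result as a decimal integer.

x = 1100111111100 = 6652
x>>1 = 0110011111110
AND  = 0100011111100 = 2300
(x & (x >> 1) has a 1 wherever x has two consecutive 1 bits.)

2300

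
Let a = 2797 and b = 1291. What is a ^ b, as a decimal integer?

2797 = 101011101101
1291 = 010100001011
XOR → 111111100110 = 4070

4070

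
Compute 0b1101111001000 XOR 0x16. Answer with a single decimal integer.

7134

a = 1101111001000
0x16 = 0000000010110
XOR → 1101111011110 = 7134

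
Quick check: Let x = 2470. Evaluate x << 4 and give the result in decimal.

39520

2470 = 0000100110100110
shift left by 4 → 1001101001100000 = 39520
(equivalently, 2470 × 2^4 = 2470 × 16)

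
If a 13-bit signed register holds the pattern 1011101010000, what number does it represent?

-2224

pattern = 1011101010000 (MSB is 1 ⇒ negative)
Invert: 0100010101111, add 1 → 0100010110000 = 2224, so the value is -2224.
(Equivalently: 5968 - 2^13 = 5968 - 8192 = -2224.)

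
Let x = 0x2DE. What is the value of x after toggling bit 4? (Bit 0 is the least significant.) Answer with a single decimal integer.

x = 1011011110
bit 4 is currently 1; toggle it via x ^ (1 << 4) = x ^ 16
→ 1011001110 = 718

718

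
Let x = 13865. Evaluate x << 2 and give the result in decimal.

13865 = 0011011000101001
shift left by 2 → 1101100010100100 = 55460
(equivalently, 13865 × 2^2 = 13865 × 4)

55460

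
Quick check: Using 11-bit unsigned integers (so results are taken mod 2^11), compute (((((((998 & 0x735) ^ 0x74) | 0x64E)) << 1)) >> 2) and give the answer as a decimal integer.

998 = 01111100110
0x735 = 11100110101
→ & → 01100100100 = 804
0x74 = 00001110100
→ ^ → 01101010000 = 848
0x64E = 11001001110
→ | → 11101011110 = 1886
→ << 1 (mod 2^11) → 11010111100 = 1724
→ >> 2 → 00110101111 = 431

431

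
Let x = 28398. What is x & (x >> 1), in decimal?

9830

x = 110111011101110 = 28398
x>>1 = 011011101110111
AND  = 010011001100110 = 9830
(x & (x >> 1) has a 1 wherever x has two consecutive 1 bits.)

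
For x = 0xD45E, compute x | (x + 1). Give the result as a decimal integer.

x = 1101010001011110 = 54366
x + 1 = 1101010001011111
OR    = 1101010001011111 = 54367
(x | (x + 1) sets the lowest cleared bit.)

54367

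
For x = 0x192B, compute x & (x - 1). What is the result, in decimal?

6442

x = 1100100101011 = 6443
x - 1 = 1100100101010
AND   = 1100100101010 = 6442
(x & (x - 1) clears the lowest set bit of x.)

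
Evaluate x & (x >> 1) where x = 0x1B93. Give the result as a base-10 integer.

x = 1101110010011 = 7059
x>>1 = 0110111001001
AND  = 0100110000001 = 2433
(x & (x >> 1) has a 1 wherever x has two consecutive 1 bits.)

2433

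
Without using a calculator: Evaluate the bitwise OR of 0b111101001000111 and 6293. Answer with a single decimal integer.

a = 111101001000111
6293 = 001100010010101
 OR → 111101011010111 = 31447

31447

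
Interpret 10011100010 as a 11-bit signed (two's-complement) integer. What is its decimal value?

pattern = 10011100010 (MSB is 1 ⇒ negative)
Invert: 01100011101, add 1 → 01100011110 = 798, so the value is -798.
(Equivalently: 1250 - 2^11 = 1250 - 2048 = -798.)

-798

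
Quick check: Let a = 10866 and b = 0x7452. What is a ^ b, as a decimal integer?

24096

10866 = 010101001110010
0x7452 = 111010001010010
XOR → 101111000100000 = 24096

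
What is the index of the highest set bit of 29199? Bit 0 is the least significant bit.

29199 = 111001000001111
The topmost 1 is at position 14 (since 2^14 = 16384 ≤ 29199 < 32768).

14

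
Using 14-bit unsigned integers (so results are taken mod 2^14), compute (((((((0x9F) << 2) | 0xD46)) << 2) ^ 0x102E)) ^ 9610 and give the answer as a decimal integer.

0x9F = 00000010011111
→ << 2 (mod 2^14) → 00001001111100 = 636
0xD46 = 00110101000110
→ | → 00111101111110 = 3966
→ << 2 (mod 2^14) → 11110111111000 = 15864
0x102E = 01000000101110
→ ^ → 10110111010110 = 11734
9610 = 10010110001010
→ ^ → 00100001011100 = 2140

2140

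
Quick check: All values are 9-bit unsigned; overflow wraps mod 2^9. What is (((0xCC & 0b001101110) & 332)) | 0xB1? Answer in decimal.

0xCC = 011001100
0b001101110 = 001101110
→ & → 001001100 = 76
332 = 101001100
→ & → 001001100 = 76
0xB1 = 010110001
→ | → 011111101 = 253

253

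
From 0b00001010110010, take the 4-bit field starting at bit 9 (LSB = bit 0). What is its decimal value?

v = 00001010110010
Shift right by 9: 00001
Mask low 4 bits: 0001 = 1

1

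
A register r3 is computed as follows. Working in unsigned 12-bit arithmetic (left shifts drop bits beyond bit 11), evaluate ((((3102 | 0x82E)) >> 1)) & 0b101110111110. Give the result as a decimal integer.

3102 = 110000011110
0x82E = 100000101110
→ | → 110000111110 = 3134
→ >> 1 → 011000011111 = 1567
0b101110111110 = 101110111110
→ & → 001000011110 = 542

542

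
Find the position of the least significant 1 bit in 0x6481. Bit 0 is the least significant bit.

0

0x6481 = 110010010000001
Trailing zeros: 0, so the lowest set bit is bit 0 (value 1).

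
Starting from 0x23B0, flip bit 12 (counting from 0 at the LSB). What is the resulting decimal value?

x = 010001110110000
bit 12 is currently 0; toggle it via x ^ (1 << 12) = x ^ 4096
→ 011001110110000 = 13232

13232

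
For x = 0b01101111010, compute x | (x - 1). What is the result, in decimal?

x = 1101111010 = 890
x - 1 = 1101111001
OR    = 1101111011 = 891
(x | (x - 1) sets all bits below the lowest set bit.)

891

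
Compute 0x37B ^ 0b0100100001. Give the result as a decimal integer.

602

0x37B = 1101111011
b = 0100100001
XOR → 1001011010 = 602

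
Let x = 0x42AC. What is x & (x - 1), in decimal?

x = 100001010101100 = 17068
x - 1 = 100001010101011
AND   = 100001010101000 = 17064
(x & (x - 1) clears the lowest set bit of x.)

17064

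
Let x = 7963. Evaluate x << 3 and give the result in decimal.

7963 = 0001111100011011
shift left by 3 → 1111100011011000 = 63704
(equivalently, 7963 × 2^3 = 7963 × 8)

63704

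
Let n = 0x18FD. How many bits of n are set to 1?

9

0x18FD = 1100011111101
Count the 1s: 1 + 1 + 1 + 1 + 1 + 1 + 1 + 1 + 1 = 9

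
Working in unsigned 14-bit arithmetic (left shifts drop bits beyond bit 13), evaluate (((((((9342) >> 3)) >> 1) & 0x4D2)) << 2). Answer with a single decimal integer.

264

9342 = 10010001111110
→ >> 3 → 00010010001111 = 1167
→ >> 1 → 00001001000111 = 583
0x4D2 = 00010011010010
→ & → 00000001000010 = 66
→ << 2 (mod 2^14) → 00000100001000 = 264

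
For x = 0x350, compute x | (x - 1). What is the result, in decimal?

x = 1101010000 = 848
x - 1 = 1101001111
OR    = 1101011111 = 863
(x | (x - 1) sets all bits below the lowest set bit.)

863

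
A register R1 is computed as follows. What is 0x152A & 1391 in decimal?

0x152A = 1010100101010
1391 = 0010101101111
AND → 0010100101010 = 1322

1322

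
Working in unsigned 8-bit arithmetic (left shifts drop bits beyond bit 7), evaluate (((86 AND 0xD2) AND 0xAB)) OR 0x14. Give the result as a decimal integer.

86 = 01010110
0xD2 = 11010010
→ AND → 01010010 = 82
0xAB = 10101011
→ AND → 00000010 = 2
0x14 = 00010100
→ OR → 00010110 = 22

22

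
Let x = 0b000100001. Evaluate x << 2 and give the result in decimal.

x = 00100001
shift left by 2 → 10000100 = 132
(equivalently, 33 × 2^2 = 33 × 4)

132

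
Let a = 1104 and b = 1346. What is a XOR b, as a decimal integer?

274

1104 = 10001010000
1346 = 10101000010
XOR → 00100010010 = 274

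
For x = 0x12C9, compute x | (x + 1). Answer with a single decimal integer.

4811

x = 1001011001001 = 4809
x + 1 = 1001011001010
OR    = 1001011001011 = 4811
(x | (x + 1) sets the lowest cleared bit.)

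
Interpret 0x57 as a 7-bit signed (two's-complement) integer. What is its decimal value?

pattern = 1010111 (MSB is 1 ⇒ negative)
Invert: 0101000, add 1 → 0101001 = 41, so the value is -41.
(Equivalently: 87 - 2^7 = 87 - 128 = -41.)

-41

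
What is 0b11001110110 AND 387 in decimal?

a = 11001110110
387 = 00110000011
AND → 00000000010 = 2

2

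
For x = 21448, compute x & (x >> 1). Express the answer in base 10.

x = 101001111001000 = 21448
x>>1 = 010100111100100
AND  = 000000111000000 = 448
(x & (x >> 1) has a 1 wherever x has two consecutive 1 bits.)

448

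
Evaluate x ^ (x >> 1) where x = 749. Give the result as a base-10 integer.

923

x = 1011101101 = 749
x>>1 = 0101110110
XOR  = 1110011011 = 923
(x ^ (x >> 1) gives the standard binary-reflected Gray code of x.)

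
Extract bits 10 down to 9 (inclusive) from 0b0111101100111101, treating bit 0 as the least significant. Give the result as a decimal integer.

v = 0111101100111101
Shift right by 9: 0111101
Mask low 2 bits: 01 = 1

1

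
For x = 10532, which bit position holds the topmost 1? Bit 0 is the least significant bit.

13

10532 = 10100100100100
The topmost 1 is at position 13 (since 2^13 = 8192 ≤ 10532 < 16384).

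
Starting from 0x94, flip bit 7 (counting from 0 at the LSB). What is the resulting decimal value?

20

x = 10010100
bit 7 is currently 1; toggle it via x ^ (1 << 7) = x ^ 128
→ 00010100 = 20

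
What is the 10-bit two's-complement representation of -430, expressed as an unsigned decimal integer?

430 in 10 bits: 0110101110
Invert: 1001010001
Add 1:  1001010010 = 594
(Check: 2^10 - 430 = 1024 - 430 = 594.)

594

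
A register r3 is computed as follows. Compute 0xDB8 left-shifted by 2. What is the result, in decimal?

0xDB8 = 00110110111000
shift left by 2 → 11011011100000 = 14048
(equivalently, 3512 × 2^2 = 3512 × 4)

14048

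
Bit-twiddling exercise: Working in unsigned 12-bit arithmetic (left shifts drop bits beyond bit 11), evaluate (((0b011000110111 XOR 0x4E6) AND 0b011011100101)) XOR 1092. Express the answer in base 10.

1669

0b011000110111 = 011000110111
0x4E6 = 010011100110
→ XOR → 001011010001 = 721
0b011011100101 = 011011100101
→ AND → 001011000001 = 705
1092 = 010001000100
→ XOR → 011010000101 = 1669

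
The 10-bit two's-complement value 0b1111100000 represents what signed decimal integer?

-32

pattern = 1111100000 (MSB is 1 ⇒ negative)
Invert: 0000011111, add 1 → 0000100000 = 32, so the value is -32.
(Equivalently: 992 - 2^10 = 992 - 1024 = -32.)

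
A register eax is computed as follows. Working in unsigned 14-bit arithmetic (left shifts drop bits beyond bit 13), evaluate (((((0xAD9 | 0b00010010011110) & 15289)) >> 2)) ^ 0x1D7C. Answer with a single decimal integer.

0xAD9 = 00101011011001
0b00010010011110 = 00010010011110
→ | → 00111011011111 = 3807
15289 = 11101110111001
→ & → 00101010011001 = 2713
→ >> 2 → 00001010100110 = 678
0x1D7C = 01110101111100
→ ^ → 01111111011010 = 8154

8154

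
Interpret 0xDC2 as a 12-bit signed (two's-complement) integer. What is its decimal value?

-574

pattern = 110111000010 (MSB is 1 ⇒ negative)
Invert: 001000111101, add 1 → 001000111110 = 574, so the value is -574.
(Equivalently: 3522 - 2^12 = 3522 - 4096 = -574.)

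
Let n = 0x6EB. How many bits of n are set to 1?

8

0x6EB = 11011101011
Count the 1s: 1 + 1 + 1 + 1 + 1 + 1 + 1 + 1 = 8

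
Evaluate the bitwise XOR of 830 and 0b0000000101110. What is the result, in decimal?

784

830 = 1100111110
b = 0000101110
XOR → 1100010000 = 784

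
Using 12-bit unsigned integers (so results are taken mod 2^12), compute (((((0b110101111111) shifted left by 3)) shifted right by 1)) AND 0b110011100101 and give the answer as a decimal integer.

1252

0b110101111111 = 110101111111
→ shifted left by 3 (mod 2^12) → 101111111000 = 3064
→ shifted right by 1 → 010111111100 = 1532
0b110011100101 = 110011100101
→ AND → 010011100100 = 1252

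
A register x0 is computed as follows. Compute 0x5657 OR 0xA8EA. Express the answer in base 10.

65279

0x5657 = 0101011001010111
0xA8EA = 1010100011101010
 OR → 1111111011111111 = 65279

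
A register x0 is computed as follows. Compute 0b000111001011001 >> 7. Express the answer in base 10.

28

x = 111001011001
shift right by 7 → 000000011100 = 28
(equivalently, floor(3673 / 128))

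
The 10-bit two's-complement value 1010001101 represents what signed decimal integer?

pattern = 1010001101 (MSB is 1 ⇒ negative)
Invert: 0101110010, add 1 → 0101110011 = 371, so the value is -371.
(Equivalently: 653 - 2^10 = 653 - 1024 = -371.)

-371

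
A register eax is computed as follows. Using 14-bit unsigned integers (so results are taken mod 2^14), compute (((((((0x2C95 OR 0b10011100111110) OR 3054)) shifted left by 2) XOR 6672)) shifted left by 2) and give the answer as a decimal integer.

0x2C95 = 10110010010101
0b10011100111110 = 10011100111110
→ OR → 10111110111111 = 12223
3054 = 00101111101110
→ OR → 10111111111111 = 12287
→ shifted left by 2 (mod 2^14) → 11111111111100 = 16380
6672 = 01101000010000
→ XOR → 10010111101100 = 9708
→ shifted left by 2 (mod 2^14) → 01011110110000 = 6064

6064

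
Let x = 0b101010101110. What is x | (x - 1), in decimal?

x = 101010101110 = 2734
x - 1 = 101010101101
OR    = 101010101111 = 2735
(x | (x - 1) sets all bits below the lowest set bit.)

2735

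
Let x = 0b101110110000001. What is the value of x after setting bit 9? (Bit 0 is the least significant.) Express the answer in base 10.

x = 101110110000001
bit 9 is currently 0; set it via x | (1 << 9) = x | 512
→ 101111110000001 = 24449

24449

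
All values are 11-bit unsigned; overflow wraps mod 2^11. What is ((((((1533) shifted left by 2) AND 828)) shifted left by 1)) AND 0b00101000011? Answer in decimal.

1533 = 10111111101
→ shifted left by 2 (mod 2^11) → 11111110100 = 2036
828 = 01100111100
→ AND → 01100110100 = 820
→ shifted left by 1 (mod 2^11) → 11001101000 = 1640
0b00101000011 = 00101000011
→ AND → 00001000000 = 64

64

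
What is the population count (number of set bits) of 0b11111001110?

8

n = 11111001110
Count the 1s: 1 + 1 + 1 + 1 + 1 + 1 + 1 + 1 = 8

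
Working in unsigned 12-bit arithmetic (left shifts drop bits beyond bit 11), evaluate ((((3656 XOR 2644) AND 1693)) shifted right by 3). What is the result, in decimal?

131

3656 = 111001001000
2644 = 101001010100
→ XOR → 010000011100 = 1052
1693 = 011010011101
→ AND → 010000011100 = 1052
→ shifted right by 3 → 000010000011 = 131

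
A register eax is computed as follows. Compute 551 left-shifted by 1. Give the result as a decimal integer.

1102

551 = 01000100111
shift left by 1 → 10001001110 = 1102
(equivalently, 551 × 2^1 = 551 × 2)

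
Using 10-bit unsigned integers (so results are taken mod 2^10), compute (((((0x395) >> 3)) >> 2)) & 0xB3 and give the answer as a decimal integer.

0x395 = 1110010101
→ >> 3 → 0001110010 = 114
→ >> 2 → 0000011100 = 28
0xB3 = 0010110011
→ & → 0000010000 = 16

16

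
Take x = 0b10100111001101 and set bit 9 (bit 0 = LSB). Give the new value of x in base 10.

x = 10100111001101
bit 9 is currently 0; set it via x | (1 << 9) = x | 512
→ 10101111001101 = 11213

11213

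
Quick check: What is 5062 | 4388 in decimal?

5094

5062 = 1001111000110
4388 = 1000100100100
 OR → 1001111100110 = 5094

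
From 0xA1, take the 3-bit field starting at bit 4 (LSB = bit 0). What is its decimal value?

2

v = 10100001
Shift right by 4: 1010
Mask low 3 bits: 010 = 2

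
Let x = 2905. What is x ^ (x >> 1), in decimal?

x = 101101011001 = 2905
x>>1 = 010110101100
XOR  = 111011110101 = 3829
(x ^ (x >> 1) gives the standard binary-reflected Gray code of x.)

3829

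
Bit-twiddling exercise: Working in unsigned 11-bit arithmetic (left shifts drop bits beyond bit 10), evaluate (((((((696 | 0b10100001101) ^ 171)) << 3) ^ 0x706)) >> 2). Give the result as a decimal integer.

696 = 01010111000
0b10100001101 = 10100001101
→ | → 11110111101 = 1981
171 = 00010101011
→ ^ → 11100010110 = 1814
→ << 3 (mod 2^11) → 00010110000 = 176
0x706 = 11100000110
→ ^ → 11110110110 = 1974
→ >> 2 → 00111101101 = 493

493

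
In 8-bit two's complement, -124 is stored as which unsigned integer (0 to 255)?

124 in 8 bits: 01111100
Invert: 10000011
Add 1:  10000100 = 132
(Check: 2^8 - 124 = 256 - 124 = 132.)

132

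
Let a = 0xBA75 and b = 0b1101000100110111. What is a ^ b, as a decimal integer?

0xBA75 = 1011101001110101
b = 1101000100110111
XOR → 0110101101000010 = 27458

27458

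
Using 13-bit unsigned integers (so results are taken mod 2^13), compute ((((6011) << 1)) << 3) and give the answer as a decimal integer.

6011 = 1011101111011
→ << 1 (mod 2^13) → 0111011110110 = 3830
→ << 3 (mod 2^13) → 1011110110000 = 6064

6064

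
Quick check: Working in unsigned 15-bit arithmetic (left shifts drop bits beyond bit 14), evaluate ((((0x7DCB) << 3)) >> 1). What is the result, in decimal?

0x7DCB = 111110111001011
→ << 3 (mod 2^15) → 110111001011000 = 28248
→ >> 1 → 011011100101100 = 14124

14124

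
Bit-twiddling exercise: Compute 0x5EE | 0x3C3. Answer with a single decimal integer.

0x5EE = 10111101110
0x3C3 = 01111000011
 OR → 11111101111 = 2031

2031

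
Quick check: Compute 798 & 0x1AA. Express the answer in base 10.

266

798 = 1100011110
0x1AA = 0110101010
AND → 0100001010 = 266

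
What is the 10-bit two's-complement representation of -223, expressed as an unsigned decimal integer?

223 in 10 bits: 0011011111
Invert: 1100100000
Add 1:  1100100001 = 801
(Check: 2^10 - 223 = 1024 - 223 = 801.)

801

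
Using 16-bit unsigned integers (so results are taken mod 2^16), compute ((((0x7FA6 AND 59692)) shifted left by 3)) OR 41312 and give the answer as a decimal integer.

59744

0x7FA6 = 0111111110100110
59692 = 1110100100101100
→ AND → 0110100100100100 = 26916
→ shifted left by 3 (mod 2^16) → 0100100100100000 = 18720
41312 = 1010000101100000
→ OR → 1110100101100000 = 59744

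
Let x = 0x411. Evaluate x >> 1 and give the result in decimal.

520

0x411 = 10000010001
shift right by 1 → 01000001000 = 520
(equivalently, floor(1041 / 2))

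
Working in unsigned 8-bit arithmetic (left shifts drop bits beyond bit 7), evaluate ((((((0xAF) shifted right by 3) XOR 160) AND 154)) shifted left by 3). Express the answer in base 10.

128

0xAF = 10101111
→ shifted right by 3 → 00010101 = 21
160 = 10100000
→ XOR → 10110101 = 181
154 = 10011010
→ AND → 10010000 = 144
→ shifted left by 3 (mod 2^8) → 10000000 = 128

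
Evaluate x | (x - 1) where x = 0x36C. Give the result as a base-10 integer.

879

x = 1101101100 = 876
x - 1 = 1101101011
OR    = 1101101111 = 879
(x | (x - 1) sets all bits below the lowest set bit.)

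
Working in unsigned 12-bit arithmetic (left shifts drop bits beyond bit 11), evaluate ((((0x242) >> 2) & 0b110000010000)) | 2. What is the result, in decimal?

18

0x242 = 001001000010
→ >> 2 → 000010010000 = 144
0b110000010000 = 110000010000
→ & → 000000010000 = 16
2 = 000000000010
→ | → 000000010010 = 18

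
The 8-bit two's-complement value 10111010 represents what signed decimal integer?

pattern = 10111010 (MSB is 1 ⇒ negative)
Invert: 01000101, add 1 → 01000110 = 70, so the value is -70.
(Equivalently: 186 - 2^8 = 186 - 256 = -70.)

-70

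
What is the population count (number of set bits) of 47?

47 = 101111
Count the 1s: 1 + 1 + 1 + 1 + 1 = 5

5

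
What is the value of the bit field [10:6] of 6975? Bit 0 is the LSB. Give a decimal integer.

v = 0001101100111111
Shift right by 6: 0001101100
Mask low 5 bits: 01100 = 12

12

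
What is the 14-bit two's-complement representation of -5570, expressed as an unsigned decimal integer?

5570 in 14 bits: 01010111000010
Invert: 10101000111101
Add 1:  10101000111110 = 10814
(Check: 2^14 - 5570 = 16384 - 5570 = 10814.)

10814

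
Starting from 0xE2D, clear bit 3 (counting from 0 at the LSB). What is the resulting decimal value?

3621

x = 111000101101
bit 3 is currently 1; clear it via x & ~(1 << 3) = x & ~8
→ 111000100101 = 3621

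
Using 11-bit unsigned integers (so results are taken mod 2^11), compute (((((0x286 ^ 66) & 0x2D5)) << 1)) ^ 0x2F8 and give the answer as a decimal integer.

1904

0x286 = 01010000110
66 = 00001000010
→ ^ → 01011000100 = 708
0x2D5 = 01011010101
→ & → 01011000100 = 708
→ << 1 (mod 2^11) → 10110001000 = 1416
0x2F8 = 01011111000
→ ^ → 11101110000 = 1904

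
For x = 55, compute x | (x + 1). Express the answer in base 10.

x = 110111 = 55
x + 1 = 111000
OR    = 111111 = 63
(x | (x + 1) sets the lowest cleared bit.)

63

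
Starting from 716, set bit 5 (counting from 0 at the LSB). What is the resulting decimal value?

748

x = 0001011001100
bit 5 is currently 0; set it via x | (1 << 5) = x | 32
→ 0001011101100 = 748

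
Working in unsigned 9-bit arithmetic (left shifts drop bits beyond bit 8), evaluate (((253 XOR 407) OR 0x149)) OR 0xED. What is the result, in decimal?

495

253 = 011111101
407 = 110010111
→ XOR → 101101010 = 362
0x149 = 101001001
→ OR → 101101011 = 363
0xED = 011101101
→ OR → 111101111 = 495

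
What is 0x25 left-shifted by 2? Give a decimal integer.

148

0x25 = 00100101
shift left by 2 → 10010100 = 148
(equivalently, 37 × 2^2 = 37 × 4)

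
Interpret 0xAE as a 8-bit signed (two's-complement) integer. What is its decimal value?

pattern = 10101110 (MSB is 1 ⇒ negative)
Invert: 01010001, add 1 → 01010010 = 82, so the value is -82.
(Equivalently: 174 - 2^8 = 174 - 256 = -82.)

-82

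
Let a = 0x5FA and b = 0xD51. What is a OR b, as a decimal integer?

3579

0x5FA = 010111111010
0xD51 = 110101010001
 OR → 110111111011 = 3579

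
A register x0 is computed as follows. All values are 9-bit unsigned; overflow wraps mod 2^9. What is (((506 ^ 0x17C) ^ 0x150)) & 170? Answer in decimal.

506 = 111111010
0x17C = 101111100
→ ^ → 010000110 = 134
0x150 = 101010000
→ ^ → 111010110 = 470
170 = 010101010
→ & → 010000010 = 130

130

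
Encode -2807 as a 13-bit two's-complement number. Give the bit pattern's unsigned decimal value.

5385

2807 in 13 bits: 0101011110111
Invert: 1010100001000
Add 1:  1010100001001 = 5385
(Check: 2^13 - 2807 = 8192 - 2807 = 5385.)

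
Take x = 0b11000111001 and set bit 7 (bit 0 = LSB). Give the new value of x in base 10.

1721

x = 11000111001
bit 7 is currently 0; set it via x | (1 << 7) = x | 128
→ 11010111001 = 1721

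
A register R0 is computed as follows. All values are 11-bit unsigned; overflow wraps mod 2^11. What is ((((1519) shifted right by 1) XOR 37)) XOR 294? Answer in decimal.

1012

1519 = 10111101111
→ shifted right by 1 → 01011110111 = 759
37 = 00000100101
→ XOR → 01011010010 = 722
294 = 00100100110
→ XOR → 01111110100 = 1012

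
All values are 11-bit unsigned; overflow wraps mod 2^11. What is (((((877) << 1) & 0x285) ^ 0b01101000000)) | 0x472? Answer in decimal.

1522

877 = 01101101101
→ << 1 (mod 2^11) → 11011011010 = 1754
0x285 = 01010000101
→ & → 01010000000 = 640
0b01101000000 = 01101000000
→ ^ → 00111000000 = 448
0x472 = 10001110010
→ | → 10111110010 = 1522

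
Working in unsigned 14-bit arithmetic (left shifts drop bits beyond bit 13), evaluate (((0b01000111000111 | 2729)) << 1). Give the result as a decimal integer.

0b01000111000111 = 01000111000111
2729 = 00101010101001
→ | → 01101111101111 = 7151
→ << 1 (mod 2^14) → 11011111011110 = 14302

14302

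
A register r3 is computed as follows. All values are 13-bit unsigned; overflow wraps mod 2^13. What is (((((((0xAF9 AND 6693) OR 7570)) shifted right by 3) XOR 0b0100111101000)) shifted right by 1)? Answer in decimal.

1295

0xAF9 = 0101011111001
6693 = 1101000100101
→ AND → 0101000100001 = 2593
7570 = 1110110010010
→ OR → 1111110110011 = 8115
→ shifted right by 3 → 0001111110110 = 1014
0b0100111101000 = 0100111101000
→ XOR → 0101000011110 = 2590
→ shifted right by 1 → 0010100001111 = 1295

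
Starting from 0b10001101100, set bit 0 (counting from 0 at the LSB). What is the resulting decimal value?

x = 10001101100
bit 0 is currently 0; set it via x | (1 << 0) = x | 1
→ 10001101101 = 1133

1133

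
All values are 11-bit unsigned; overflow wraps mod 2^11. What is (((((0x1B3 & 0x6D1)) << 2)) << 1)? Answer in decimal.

1160

0x1B3 = 00110110011
0x6D1 = 11011010001
→ & → 00010010001 = 145
→ << 2 (mod 2^11) → 01001000100 = 580
→ << 1 (mod 2^11) → 10010001000 = 1160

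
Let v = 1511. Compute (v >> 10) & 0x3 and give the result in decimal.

1

v = 0010111100111
Shift right by 10: 001
Mask low 2 bits: 01 = 1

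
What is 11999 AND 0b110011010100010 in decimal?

11999 = 010111011011111
b = 110011010100010
AND → 010011010000010 = 9858

9858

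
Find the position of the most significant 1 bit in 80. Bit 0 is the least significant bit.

80 = 1010000
The topmost 1 is at position 6 (since 2^6 = 64 ≤ 80 < 128).

6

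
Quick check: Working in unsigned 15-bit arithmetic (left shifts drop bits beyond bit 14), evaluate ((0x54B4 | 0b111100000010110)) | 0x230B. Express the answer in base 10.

32703

0x54B4 = 101010010110100
0b111100000010110 = 111100000010110
→ | → 111110010110110 = 31926
0x230B = 010001100001011
→ | → 111111110111111 = 32703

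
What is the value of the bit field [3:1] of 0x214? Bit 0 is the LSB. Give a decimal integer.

2

v = 01000010100
Shift right by 1: 0100001010
Mask low 3 bits: 010 = 2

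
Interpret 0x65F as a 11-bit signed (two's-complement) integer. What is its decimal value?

-417

pattern = 11001011111 (MSB is 1 ⇒ negative)
Invert: 00110100000, add 1 → 00110100001 = 417, so the value is -417.
(Equivalently: 1631 - 2^11 = 1631 - 2048 = -417.)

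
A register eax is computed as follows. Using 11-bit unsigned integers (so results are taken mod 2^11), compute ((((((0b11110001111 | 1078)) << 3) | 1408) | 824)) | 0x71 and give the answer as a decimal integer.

0b11110001111 = 11110001111
1078 = 10000110110
→ | → 11110111111 = 1983
→ << 3 (mod 2^11) → 10111111000 = 1528
1408 = 10110000000
→ | → 10111111000 = 1528
824 = 01100111000
→ | → 11111111000 = 2040
0x71 = 00001110001
→ | → 11111111001 = 2041

2041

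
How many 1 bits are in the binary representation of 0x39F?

8

0x39F = 1110011111
Count the 1s: 1 + 1 + 1 + 1 + 1 + 1 + 1 + 1 = 8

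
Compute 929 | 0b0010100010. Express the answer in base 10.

931

929 = 1110100001
b = 0010100010
 OR → 1110100011 = 931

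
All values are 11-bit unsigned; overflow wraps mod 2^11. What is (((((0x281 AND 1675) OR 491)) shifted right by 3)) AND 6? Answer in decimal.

0x281 = 01010000001
1675 = 11010001011
→ AND → 01010000001 = 641
491 = 00111101011
→ OR → 01111101011 = 1003
→ shifted right by 3 → 00001111101 = 125
6 = 00000000110
→ AND → 00000000100 = 4

4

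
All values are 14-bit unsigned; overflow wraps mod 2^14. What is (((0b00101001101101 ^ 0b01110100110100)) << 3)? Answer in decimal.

0b00101001101101 = 00101001101101
0b01110100110100 = 01110100110100
→ ^ → 01011101011001 = 5977
→ << 3 (mod 2^14) → 11101011001000 = 15048

15048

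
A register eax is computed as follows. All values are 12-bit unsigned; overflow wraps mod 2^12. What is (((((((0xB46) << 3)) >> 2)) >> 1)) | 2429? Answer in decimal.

2431

0xB46 = 101101000110
→ << 3 (mod 2^12) → 101000110000 = 2608
→ >> 2 → 001010001100 = 652
→ >> 1 → 000101000110 = 326
2429 = 100101111101
→ | → 100101111111 = 2431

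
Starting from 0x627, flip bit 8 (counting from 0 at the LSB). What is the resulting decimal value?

1831

x = 0011000100111
bit 8 is currently 0; toggle it via x ^ (1 << 8) = x ^ 256
→ 0011100100111 = 1831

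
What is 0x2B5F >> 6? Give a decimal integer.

173

0x2B5F = 10101101011111
shift right by 6 → 00000010101101 = 173
(equivalently, floor(11103 / 64))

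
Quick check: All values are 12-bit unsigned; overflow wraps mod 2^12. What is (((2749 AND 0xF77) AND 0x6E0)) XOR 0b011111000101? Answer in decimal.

1509

2749 = 101010111101
0xF77 = 111101110111
→ AND → 101000110101 = 2613
0x6E0 = 011011100000
→ AND → 001000100000 = 544
0b011111000101 = 011111000101
→ XOR → 010111100101 = 1509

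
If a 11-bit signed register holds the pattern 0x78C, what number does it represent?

pattern = 11110001100 (MSB is 1 ⇒ negative)
Invert: 00001110011, add 1 → 00001110100 = 116, so the value is -116.
(Equivalently: 1932 - 2^11 = 1932 - 2048 = -116.)

-116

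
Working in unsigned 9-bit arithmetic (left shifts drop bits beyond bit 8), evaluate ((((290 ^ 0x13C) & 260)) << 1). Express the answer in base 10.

8

290 = 100100010
0x13C = 100111100
→ ^ → 000011110 = 30
260 = 100000100
→ & → 000000100 = 4
→ << 1 (mod 2^9) → 000001000 = 8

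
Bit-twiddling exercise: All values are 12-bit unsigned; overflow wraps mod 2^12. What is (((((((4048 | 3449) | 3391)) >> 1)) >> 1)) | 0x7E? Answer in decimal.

4048 = 111111010000
3449 = 110101111001
→ | → 111111111001 = 4089
3391 = 110100111111
→ | → 111111111111 = 4095
→ >> 1 → 011111111111 = 2047
→ >> 1 → 001111111111 = 1023
0x7E = 000001111110
→ | → 001111111111 = 1023

1023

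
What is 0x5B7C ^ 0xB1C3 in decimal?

60095

0x5B7C = 0101101101111100
0xB1C3 = 1011000111000011
XOR → 1110101010111111 = 60095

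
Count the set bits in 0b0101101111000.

n = 101101111000
Count the 1s: 1 + 1 + 1 + 1 + 1 + 1 + 1 = 7

7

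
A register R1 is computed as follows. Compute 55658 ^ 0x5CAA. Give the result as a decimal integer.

34240

55658 = 1101100101101010
0x5CAA = 0101110010101010
XOR → 1000010111000000 = 34240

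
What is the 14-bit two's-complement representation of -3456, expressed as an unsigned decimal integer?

3456 in 14 bits: 00110110000000
Invert: 11001001111111
Add 1:  11001010000000 = 12928
(Check: 2^14 - 3456 = 16384 - 3456 = 12928.)

12928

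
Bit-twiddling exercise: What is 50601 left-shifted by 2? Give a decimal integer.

202404

50601 = 001100010110101001
shift left by 2 → 110001011010100100 = 202404
(equivalently, 50601 × 2^2 = 50601 × 4)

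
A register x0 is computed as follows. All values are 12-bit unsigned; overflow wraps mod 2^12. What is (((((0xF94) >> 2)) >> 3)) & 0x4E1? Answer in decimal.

0xF94 = 111110010100
→ >> 2 → 001111100101 = 997
→ >> 3 → 000001111100 = 124
0x4E1 = 010011100001
→ & → 000001100000 = 96

96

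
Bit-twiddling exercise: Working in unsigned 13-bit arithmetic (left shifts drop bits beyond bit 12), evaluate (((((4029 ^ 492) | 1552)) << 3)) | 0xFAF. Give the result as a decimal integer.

4029 = 0111110111101
492 = 0000111101100
→ ^ → 0111001010001 = 3665
1552 = 0011000010000
→ | → 0111001010001 = 3665
→ << 3 (mod 2^13) → 1001010001000 = 4744
0xFAF = 0111110101111
→ | → 1111110101111 = 8111

8111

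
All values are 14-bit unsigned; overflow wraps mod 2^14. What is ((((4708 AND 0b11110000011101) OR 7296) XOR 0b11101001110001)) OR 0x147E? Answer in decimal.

4708 = 01001001100100
0b11110000011101 = 11110000011101
→ AND → 01000000000100 = 4100
7296 = 01110010000000
→ OR → 01110010000100 = 7300
0b11101001110001 = 11101001110001
→ XOR → 10011011110101 = 9973
0x147E = 01010001111110
→ OR → 11011011111111 = 14079

14079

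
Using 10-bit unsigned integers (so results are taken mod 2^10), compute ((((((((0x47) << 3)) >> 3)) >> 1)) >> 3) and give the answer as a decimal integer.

0x47 = 0001000111
→ << 3 (mod 2^10) → 1000111000 = 568
→ >> 3 → 0001000111 = 71
→ >> 1 → 0000100011 = 35
→ >> 3 → 0000000100 = 4

4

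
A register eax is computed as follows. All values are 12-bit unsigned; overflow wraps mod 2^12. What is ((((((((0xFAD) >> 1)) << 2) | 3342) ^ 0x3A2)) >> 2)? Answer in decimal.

831

0xFAD = 111110101101
→ >> 1 → 011111010110 = 2006
→ << 2 (mod 2^12) → 111101011000 = 3928
3342 = 110100001110
→ | → 111101011110 = 3934
0x3A2 = 001110100010
→ ^ → 110011111100 = 3324
→ >> 2 → 001100111111 = 831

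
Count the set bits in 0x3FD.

9

0x3FD = 1111111101
Count the 1s: 1 + 1 + 1 + 1 + 1 + 1 + 1 + 1 + 1 = 9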